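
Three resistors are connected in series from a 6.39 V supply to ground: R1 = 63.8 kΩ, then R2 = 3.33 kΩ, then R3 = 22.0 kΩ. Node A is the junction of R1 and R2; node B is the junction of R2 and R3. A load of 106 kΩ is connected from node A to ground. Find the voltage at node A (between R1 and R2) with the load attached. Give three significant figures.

V ≈ 1.55 V

Below node A the series string R2+R3 = 25.33 kΩ sits in parallel with the 106 kΩ load: 20.44 kΩ.
V_A = 6.39 × 20.44/(63.8 + 20.44) = 1.55 V.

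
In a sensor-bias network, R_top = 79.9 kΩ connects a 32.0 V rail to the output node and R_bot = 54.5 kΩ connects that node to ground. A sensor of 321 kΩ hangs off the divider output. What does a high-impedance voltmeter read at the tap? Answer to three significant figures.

The load sits in parallel with R_bot: R_bot‖R_L = (54.5 × 321) / (54.5 + 321) = 46.59 kΩ.
V_out = 32.0 × 46.59 / (79.9 + 46.59) = 32.0 × 46.59/126.5 = 11.8 V.

V_out ≈ 11.8 V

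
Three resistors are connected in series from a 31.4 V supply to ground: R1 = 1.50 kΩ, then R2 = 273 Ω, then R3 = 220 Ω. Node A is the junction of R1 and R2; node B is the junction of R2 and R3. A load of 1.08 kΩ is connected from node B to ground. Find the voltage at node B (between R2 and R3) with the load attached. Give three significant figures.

At node B, R3 is in parallel with the load: R3‖R_L = 182.8 Ω.
Below node A the resistance is R2 + (R3‖R_L) = 455.8 Ω, so V_A = 31.4 × 455.8/1956 = 7.317 V.
Then V_B = V_A × (R3‖R_L)/(R2 + R3‖R_L) = 7.317 × 182.8/455.8 = 2.93 V.

V ≈ 2.93 V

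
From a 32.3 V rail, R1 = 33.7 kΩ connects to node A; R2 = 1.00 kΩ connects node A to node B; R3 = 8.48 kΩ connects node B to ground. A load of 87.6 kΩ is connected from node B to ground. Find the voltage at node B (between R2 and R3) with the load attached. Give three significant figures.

At node B, R3 is in parallel with the load: R3‖R_L = 7.732 kΩ.
Below node A the resistance is R2 + (R3‖R_L) = 8.732 kΩ, so V_A = 32.3 × 8.732/42.43 = 6.647 V.
Then V_B = V_A × (R3‖R_L)/(R2 + R3‖R_L) = 6.647 × 7.732/8.732 = 5.89 V.

V ≈ 5.89 V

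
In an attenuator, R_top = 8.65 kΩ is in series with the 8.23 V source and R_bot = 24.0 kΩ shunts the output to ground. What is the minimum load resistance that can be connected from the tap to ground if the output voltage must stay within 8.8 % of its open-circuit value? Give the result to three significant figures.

R_L(min) ≈ 65.9 kΩ

Output resistance R_th = R_top‖R_bot = (8.65 × 24.0)/32.65 = 6.358 kΩ.
The fractional drop is R_th/(R_th + R_L); requiring this ≤ 0.0880 gives R_L ≥ R_th(1/0.0880 − 1) = 6.358 × 10.36 = 65.9 kΩ.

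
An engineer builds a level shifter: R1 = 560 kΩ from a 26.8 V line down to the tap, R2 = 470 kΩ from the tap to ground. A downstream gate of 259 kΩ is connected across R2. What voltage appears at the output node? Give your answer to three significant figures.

V_out ≈ 6.16 V

The load sits in parallel with R2: R2‖R_L = (470 × 259) / (470 + 259) = 167.0 kΩ.
V_out = 26.8 × 167.0 / (560 + 167.0) = 26.8 × 167.0/727.0 = 6.16 V.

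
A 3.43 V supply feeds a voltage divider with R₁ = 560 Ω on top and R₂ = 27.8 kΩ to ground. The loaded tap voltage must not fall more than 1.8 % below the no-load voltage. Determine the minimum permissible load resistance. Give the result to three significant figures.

Output resistance R_th = R₁‖R₂ = (560 × 27800)/28360 = 548.9 Ω.
The fractional drop is R_th/(R_th + R_L); requiring this ≤ 0.0180 gives R_L ≥ R_th(1/0.0180 − 1) = 548.9 × 54.56 = 29.9 kΩ.

R_L(min) ≈ 29.9 kΩ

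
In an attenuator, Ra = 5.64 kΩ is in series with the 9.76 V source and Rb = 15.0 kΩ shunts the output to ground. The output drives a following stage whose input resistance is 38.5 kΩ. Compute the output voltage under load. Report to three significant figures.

V_out ≈ 6.41 V

The load sits in parallel with Rb: Rb‖R_L = (15.0 × 38.5) / (15.0 + 38.5) = 10.79 kΩ.
V_out = 9.76 × 10.79 / (5.64 + 10.79) = 9.76 × 10.79/16.43 = 6.41 V.
(Unloaded it would have been 7.09 V.)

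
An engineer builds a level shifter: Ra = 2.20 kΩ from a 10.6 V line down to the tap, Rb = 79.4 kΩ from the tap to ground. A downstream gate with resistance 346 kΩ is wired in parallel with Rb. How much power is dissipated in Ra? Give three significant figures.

P ≈ 0.0554 mW

Total resistance from the source is Ra + (Rb‖R_L) = 66.78 kΩ, so I = 10.6/66.78 kΩ = 0.1587 mA.
P = I²·Ra = (0.1587 mA)² × 2.20 kΩ = 0.0554 mW.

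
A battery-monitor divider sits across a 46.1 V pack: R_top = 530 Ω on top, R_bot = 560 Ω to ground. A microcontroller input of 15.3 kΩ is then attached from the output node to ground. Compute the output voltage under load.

The load sits in parallel with R_bot: R_bot‖R_L = (560 × 15300) / (560 + 15300) = 540.2 Ω.
V_out = 46.1 × 540.2 / (530 + 540.2) = 46.1 × 540.2/1070 = 23.3 V.
(Unloaded it would have been 23.7 V.)

V_out ≈ 23.3 V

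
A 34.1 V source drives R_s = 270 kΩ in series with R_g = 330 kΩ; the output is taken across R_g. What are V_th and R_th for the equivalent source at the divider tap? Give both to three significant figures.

V_th = 18.8 V, R_th = 148 kΩ

V_th is the open-circuit tap voltage: 34.1 × 330/(270 + 330) = 18.8 V.
With the supply zeroed, R_s and R_g appear in parallel from the tap: R_th = R_s‖R_g = (270 × 330)/600.0 = 148 kΩ.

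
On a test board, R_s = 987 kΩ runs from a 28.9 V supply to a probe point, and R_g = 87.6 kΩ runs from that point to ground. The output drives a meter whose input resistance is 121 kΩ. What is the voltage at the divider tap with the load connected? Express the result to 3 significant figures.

The load sits in parallel with R_g: R_g‖R_L = (87.6 × 121) / (87.6 + 121) = 50.81 kΩ.
V_out = 28.9 × 50.81 / (987 + 50.81) = 28.9 × 50.81/1038 = 1.41 V.
(Unloaded it would have been 2.36 V.)

V_out ≈ 1.41 V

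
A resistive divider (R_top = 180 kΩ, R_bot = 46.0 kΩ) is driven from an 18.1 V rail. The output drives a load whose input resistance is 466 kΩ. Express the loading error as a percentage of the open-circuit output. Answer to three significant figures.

The divider's output (Thévenin) resistance is R_top‖R_bot = 36.64 kΩ.
Fractional drop under load = R_th/(R_th + R_L) = 36.64 / (36.64 + 466) = 0.07289.
So the output falls by 7.29 %.

7.29 %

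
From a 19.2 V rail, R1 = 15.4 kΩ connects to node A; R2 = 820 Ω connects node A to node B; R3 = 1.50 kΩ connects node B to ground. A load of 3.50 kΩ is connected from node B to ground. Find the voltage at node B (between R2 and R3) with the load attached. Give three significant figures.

V ≈ 1.17 V

At node B, R3 is in parallel with the load: R3‖R_L = 1050 Ω.
Below node A the resistance is R2 + (R3‖R_L) = 1870 Ω, so V_A = 19.2 × 1870/17270 = 2.079 V.
Then V_B = V_A × (R3‖R_L)/(R2 + R3‖R_L) = 2.079 × 1050/1870 = 1.17 V.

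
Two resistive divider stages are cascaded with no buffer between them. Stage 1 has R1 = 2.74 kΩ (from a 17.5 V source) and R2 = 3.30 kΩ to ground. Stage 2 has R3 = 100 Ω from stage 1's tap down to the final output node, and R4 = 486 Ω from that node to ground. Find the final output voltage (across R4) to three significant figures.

V_out ≈ 2.23 V

Stage 2 presents R3+R4 = 586.0 Ω as a load on stage 1's tap.
Stage 1's lower leg becomes R2‖(R3+R4) = 497.6 Ω, so V_mid = 17.5 × 497.6/3238 = 2.690 V.
Stage 2 is itself unloaded: V_out = V_mid × R4/(R3+R4) = 2.690 × 486/586.0 = 2.23 V.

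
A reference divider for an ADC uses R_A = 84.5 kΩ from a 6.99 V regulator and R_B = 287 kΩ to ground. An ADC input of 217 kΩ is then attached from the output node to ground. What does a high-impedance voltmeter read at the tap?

The load sits in parallel with R_B: R_B‖R_L = (287 × 217) / (287 + 217) = 123.6 kΩ.
V_out = 6.99 × 123.6 / (84.5 + 123.6) = 6.99 × 123.6/208.1 = 4.15 V.
(Unloaded it would have been 5.40 V.)

V_out ≈ 4.15 V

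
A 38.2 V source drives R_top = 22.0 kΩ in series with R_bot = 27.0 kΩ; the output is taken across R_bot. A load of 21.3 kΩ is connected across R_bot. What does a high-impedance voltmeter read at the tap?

The load sits in parallel with R_bot: R_bot‖R_L = (27.0 × 21.3) / (27.0 + 21.3) = 11.91 kΩ.
V_out = 38.2 × 11.91 / (22.0 + 11.91) = 38.2 × 11.91/33.91 = 13.4 V.

V_out ≈ 13.4 V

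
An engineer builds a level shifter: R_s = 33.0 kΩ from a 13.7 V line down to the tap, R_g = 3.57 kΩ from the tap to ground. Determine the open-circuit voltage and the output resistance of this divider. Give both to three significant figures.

V_th = 1.34 V, R_th = 3.22 kΩ

V_th is the open-circuit tap voltage: 13.7 × 3.57/(33.0 + 3.57) = 1.34 V.
With the supply zeroed, R_s and R_g appear in parallel from the tap: R_th = R_s‖R_g = (33.0 × 3.57)/36.57 = 3.22 kΩ.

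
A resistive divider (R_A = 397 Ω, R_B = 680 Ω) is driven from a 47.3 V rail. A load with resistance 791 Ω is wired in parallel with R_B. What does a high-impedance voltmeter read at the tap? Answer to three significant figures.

V_out ≈ 22.7 V

The load sits in parallel with R_B: R_B‖R_L = (680 × 791) / (680 + 791) = 365.7 Ω.
V_out = 47.3 × 365.7 / (397 + 365.7) = 47.3 × 365.7/762.7 = 22.7 V.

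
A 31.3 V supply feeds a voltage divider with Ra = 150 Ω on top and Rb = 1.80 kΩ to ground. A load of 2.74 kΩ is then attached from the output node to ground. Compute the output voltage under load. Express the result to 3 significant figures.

V_out ≈ 27.5 V

The load sits in parallel with Rb: Rb‖R_L = (1800 × 2740) / (1800 + 2740) = 1086 Ω.
V_out = 31.3 × 1086 / (150 + 1086) = 31.3 × 1086/1236 = 27.5 V.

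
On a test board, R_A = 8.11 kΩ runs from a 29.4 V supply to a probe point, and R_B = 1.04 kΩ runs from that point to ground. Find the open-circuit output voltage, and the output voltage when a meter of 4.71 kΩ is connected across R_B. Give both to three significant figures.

Unloaded: 3.34 V; loaded: 2.79 V

Open-circuit: V = 29.4 × 1.04/(8.11 + 1.04) = 3.34 V.
With the load, R_B becomes R_B‖R_L = 0.8519 kΩ, so V = 29.4 × 0.8519/8.962 = 2.79 V.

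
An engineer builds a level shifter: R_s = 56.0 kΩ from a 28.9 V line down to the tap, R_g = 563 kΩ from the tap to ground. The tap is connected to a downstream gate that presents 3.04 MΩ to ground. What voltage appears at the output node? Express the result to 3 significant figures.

V_out ≈ 25.9 V

The load sits in parallel with R_g: R_g‖R_L = (563 × 3040) / (563 + 3040) = 475.0 kΩ.
V_out = 28.9 × 475.0 / (56.0 + 475.0) = 28.9 × 475.0/531.0 = 25.9 V.
(Unloaded it would have been 26.3 V.)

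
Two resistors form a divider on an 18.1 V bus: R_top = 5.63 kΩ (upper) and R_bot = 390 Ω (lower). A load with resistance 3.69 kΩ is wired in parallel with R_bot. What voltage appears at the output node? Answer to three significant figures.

V_out ≈ 1.07 V

The load sits in parallel with R_bot: R_bot‖R_L = (390 × 3690) / (390 + 3690) = 352.7 Ω.
V_out = 18.1 × 352.7 / (5630 + 352.7) = 18.1 × 352.7/5983 = 1.07 V.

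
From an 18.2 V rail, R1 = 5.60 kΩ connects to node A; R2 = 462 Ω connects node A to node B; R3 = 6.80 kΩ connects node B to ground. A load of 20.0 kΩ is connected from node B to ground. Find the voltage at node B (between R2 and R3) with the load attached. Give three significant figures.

At node B, R3 is in parallel with the load: R3‖R_L = 5075 Ω.
Below node A the resistance is R2 + (R3‖R_L) = 5537 Ω, so V_A = 18.2 × 5537/11140 = 9.048 V.
Then V_B = V_A × (R3‖R_L)/(R2 + R3‖R_L) = 9.048 × 5075/5537 = 8.29 V.

V ≈ 8.29 V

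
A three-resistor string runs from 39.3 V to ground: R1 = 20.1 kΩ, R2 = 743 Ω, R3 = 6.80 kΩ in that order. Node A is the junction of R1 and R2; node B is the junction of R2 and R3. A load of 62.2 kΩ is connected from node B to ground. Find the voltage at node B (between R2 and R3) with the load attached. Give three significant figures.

V ≈ 8.93 V

At node B, R3 is in parallel with the load: R3‖R_L = 6130 Ω.
Below node A the resistance is R2 + (R3‖R_L) = 6873 Ω, so V_A = 39.3 × 6873/26970 = 10.01 V.
Then V_B = V_A × (R3‖R_L)/(R2 + R3‖R_L) = 10.01 × 6130/6873 = 8.93 V.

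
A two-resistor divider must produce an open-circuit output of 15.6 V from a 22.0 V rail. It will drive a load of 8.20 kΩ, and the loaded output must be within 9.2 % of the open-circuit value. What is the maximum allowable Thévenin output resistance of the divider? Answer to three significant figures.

R_th ≤ 831 Ω

Loading drop = R_th/(R_th + R_L) ≤ 0.0920, so R_th ≤ R_L · ε/(1−ε) = 8.20 kΩ × 0.0920/0.9080 = 831 Ω.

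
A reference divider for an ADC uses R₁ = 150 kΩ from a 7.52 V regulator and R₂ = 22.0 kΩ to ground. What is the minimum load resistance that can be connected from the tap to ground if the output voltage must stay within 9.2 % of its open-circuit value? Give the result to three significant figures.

Output resistance R_th = R₁‖R₂ = (150 × 22.0)/172.0 = 19.19 kΩ.
The fractional drop is R_th/(R_th + R_L); requiring this ≤ 0.0920 gives R_L ≥ R_th(1/0.0920 − 1) = 19.19 × 9.870 = 189 kΩ.

R_L(min) ≈ 189 kΩ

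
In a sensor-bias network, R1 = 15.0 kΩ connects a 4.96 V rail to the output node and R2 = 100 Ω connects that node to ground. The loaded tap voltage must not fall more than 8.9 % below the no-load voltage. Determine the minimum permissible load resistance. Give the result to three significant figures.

R_L(min) ≈ 1.02 kΩ

Output resistance R_th = R1‖R2 = (15000 × 100)/15100 = 99.34 Ω.
The fractional drop is R_th/(R_th + R_L); requiring this ≤ 0.0890 gives R_L ≥ R_th(1/0.0890 − 1) = 99.34 × 10.24 = 1.02 kΩ.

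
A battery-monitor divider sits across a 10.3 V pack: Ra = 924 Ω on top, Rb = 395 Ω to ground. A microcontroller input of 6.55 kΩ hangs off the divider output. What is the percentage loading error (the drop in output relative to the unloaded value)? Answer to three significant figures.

The divider's output (Thévenin) resistance is Ra‖Rb = 276.7 Ω.
Fractional drop under load = R_th/(R_th + R_L) = 276.7 / (276.7 + 6550) = 0.04053.
So the output falls by 4.05 %.

4.05 %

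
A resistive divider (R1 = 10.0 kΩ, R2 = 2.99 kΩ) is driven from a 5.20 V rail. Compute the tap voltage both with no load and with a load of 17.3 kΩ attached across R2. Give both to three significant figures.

Open-circuit: V = 5.20 × 2.99/(10.0 + 2.99) = 1.20 V.
With the load, R2 becomes R2‖R_L = 2.549 kΩ, so V = 5.20 × 2.549/12.55 = 1.06 V.

Unloaded: 1.20 V; loaded: 1.06 V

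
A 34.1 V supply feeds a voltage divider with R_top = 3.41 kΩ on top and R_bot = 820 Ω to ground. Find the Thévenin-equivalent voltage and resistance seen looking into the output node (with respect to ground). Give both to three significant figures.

V_th is the open-circuit tap voltage: 34.1 × 820/(3410 + 820) = 6.61 V.
With the supply zeroed, R_top and R_bot appear in parallel from the tap: R_th = R_top‖R_bot = (3410 × 820)/4230 = 661 Ω.

V_th = 6.61 V, R_th = 661 Ω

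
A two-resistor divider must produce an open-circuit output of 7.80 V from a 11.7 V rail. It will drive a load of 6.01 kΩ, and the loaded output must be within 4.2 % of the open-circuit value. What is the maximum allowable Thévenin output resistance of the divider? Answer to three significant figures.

Loading drop = R_th/(R_th + R_L) ≤ 0.0420, so R_th ≤ R_L · ε/(1−ε) = 6.01 kΩ × 0.0420/0.9580 = 263 Ω.
(Any R1, R2 with R2/(R1+R2) = 0.667 and R1‖R2 ≤ 263 Ω will meet the spec.)

R_th ≤ 263 Ω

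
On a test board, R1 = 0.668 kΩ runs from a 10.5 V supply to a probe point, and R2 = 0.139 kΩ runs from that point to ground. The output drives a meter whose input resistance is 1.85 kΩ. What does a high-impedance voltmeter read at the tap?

The load sits in parallel with R2: R2‖R_L = (139 × 1850) / (139 + 1850) = 129.3 Ω.
V_out = 10.5 × 129.3 / (668 + 129.3) = 10.5 × 129.3/797.3 = 1.70 V.

V_out ≈ 1.70 V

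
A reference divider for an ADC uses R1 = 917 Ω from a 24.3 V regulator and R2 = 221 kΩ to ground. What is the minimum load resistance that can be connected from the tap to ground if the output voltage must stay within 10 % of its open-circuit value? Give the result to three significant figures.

R_L(min) ≈ 8.22 kΩ

Output resistance R_th = R1‖R2 = (917 × 221000)/221900 = 913.2 Ω.
The fractional drop is R_th/(R_th + R_L); requiring this ≤ 0.100 gives R_L ≥ R_th(1/0.100 − 1) = 913.2 × 9.000 = 8.22 kΩ.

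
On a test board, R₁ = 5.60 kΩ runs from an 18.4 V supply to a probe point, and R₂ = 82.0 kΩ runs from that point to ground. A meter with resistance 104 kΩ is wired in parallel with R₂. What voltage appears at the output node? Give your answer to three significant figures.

The load sits in parallel with R₂: R₂‖R_L = (82.0 × 104) / (82.0 + 104) = 45.85 kΩ.
V_out = 18.4 × 45.85 / (5.60 + 45.85) = 18.4 × 45.85/51.45 = 16.4 V.
(Unloaded it would have been 17.2 V.)

V_out ≈ 16.4 V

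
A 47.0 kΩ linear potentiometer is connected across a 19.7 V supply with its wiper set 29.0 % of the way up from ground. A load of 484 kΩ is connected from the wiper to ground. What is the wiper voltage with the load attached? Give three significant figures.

The wiper splits the pot into (1−α)R = 33.37 kΩ above and αR = 13.63 kΩ below.
Lower section ‖ load = 13.26 kΩ.
V_wiper = 19.7 × 13.26/(33.37 + 13.26) = 5.60 V.

V ≈ 5.60 V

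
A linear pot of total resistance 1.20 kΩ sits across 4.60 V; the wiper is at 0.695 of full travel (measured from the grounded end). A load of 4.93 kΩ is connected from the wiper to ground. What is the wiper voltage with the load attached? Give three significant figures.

The wiper splits the pot into (1−α)R = 366.0 Ω above and αR = 834.0 Ω below.
Lower section ‖ load = 713.3 Ω.
V_wiper = 4.60 × 713.3/(366.0 + 713.3) = 3.04 V.

V ≈ 3.04 V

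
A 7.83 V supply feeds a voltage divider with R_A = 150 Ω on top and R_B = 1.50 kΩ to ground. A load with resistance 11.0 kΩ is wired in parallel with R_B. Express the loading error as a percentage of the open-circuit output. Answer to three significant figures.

The divider's output (Thévenin) resistance is R_A‖R_B = 136.4 Ω.
Fractional drop under load = R_th/(R_th + R_L) = 136.4 / (136.4 + 11000) = 0.01224.
So the output falls by 1.22 %.

1.22 %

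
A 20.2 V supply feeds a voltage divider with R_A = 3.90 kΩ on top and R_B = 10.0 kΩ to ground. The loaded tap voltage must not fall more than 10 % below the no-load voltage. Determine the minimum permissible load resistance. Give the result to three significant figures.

Output resistance R_th = R_A‖R_B = (3.90 × 10.0)/13.90 = 2.806 kΩ.
The fractional drop is R_th/(R_th + R_L); requiring this ≤ 0.100 gives R_L ≥ R_th(1/0.100 − 1) = 2.806 × 9.000 = 25.3 kΩ.

R_L(min) ≈ 25.3 kΩ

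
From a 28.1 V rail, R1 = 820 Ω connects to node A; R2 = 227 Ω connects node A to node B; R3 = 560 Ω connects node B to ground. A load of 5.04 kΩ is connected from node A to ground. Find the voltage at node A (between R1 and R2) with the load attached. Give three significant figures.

V ≈ 12.7 V

Below node A the series string R2+R3 = 787.0 Ω sits in parallel with the 5040 Ω load: 680.7 Ω.
V_A = 28.1 × 680.7/(820 + 680.7) = 12.7 V.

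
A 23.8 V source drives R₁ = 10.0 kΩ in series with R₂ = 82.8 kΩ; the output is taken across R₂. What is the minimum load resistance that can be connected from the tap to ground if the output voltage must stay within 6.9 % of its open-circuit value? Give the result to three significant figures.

R_L(min) ≈ 120 kΩ

Output resistance R_th = R₁‖R₂ = (10.0 × 82.8)/92.80 = 8.922 kΩ.
The fractional drop is R_th/(R_th + R_L); requiring this ≤ 0.0690 gives R_L ≥ R_th(1/0.0690 − 1) = 8.922 × 13.49 = 120 kΩ.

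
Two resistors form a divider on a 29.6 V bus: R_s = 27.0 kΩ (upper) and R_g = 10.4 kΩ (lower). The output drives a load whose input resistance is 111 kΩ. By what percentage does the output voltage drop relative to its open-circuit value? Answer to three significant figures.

The divider's output (Thévenin) resistance is R_s‖R_g = 7.508 kΩ.
Fractional drop under load = R_th/(R_th + R_L) = 7.508 / (7.508 + 111) = 0.06335.
So the output falls by 6.34 %.

6.34 %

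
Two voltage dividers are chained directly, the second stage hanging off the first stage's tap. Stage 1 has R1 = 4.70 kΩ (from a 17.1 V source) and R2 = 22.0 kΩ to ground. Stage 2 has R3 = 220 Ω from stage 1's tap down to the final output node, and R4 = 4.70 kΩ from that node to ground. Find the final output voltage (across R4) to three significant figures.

V_out ≈ 7.53 V

Stage 2 presents R3+R4 = 4920 Ω as a load on stage 1's tap.
Stage 1's lower leg becomes R2‖(R3+R4) = 4021 Ω, so V_mid = 17.1 × 4021/8721 = 7.884 V.
Stage 2 is itself unloaded: V_out = V_mid × R4/(R3+R4) = 7.884 × 4700/4920 = 7.53 V.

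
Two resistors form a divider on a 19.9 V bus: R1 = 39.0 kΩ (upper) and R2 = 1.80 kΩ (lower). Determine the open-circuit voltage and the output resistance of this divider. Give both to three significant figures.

V_th = 0.878 V, R_th = 1.72 kΩ

V_th is the open-circuit tap voltage: 19.9 × 1.80/(39.0 + 1.80) = 0.878 V.
With the supply zeroed, R1 and R2 appear in parallel from the tap: R_th = R1‖R2 = (39.0 × 1.80)/40.80 = 1.72 kΩ.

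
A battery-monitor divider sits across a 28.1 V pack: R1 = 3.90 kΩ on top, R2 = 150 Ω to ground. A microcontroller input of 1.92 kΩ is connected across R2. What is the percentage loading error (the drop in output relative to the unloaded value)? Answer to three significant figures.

The divider's output (Thévenin) resistance is R1‖R2 = 144.4 Ω.
Fractional drop under load = R_th/(R_th + R_L) = 144.4 / (144.4 + 1920) = 0.06997.
So the output falls by 7.00 %.

7.00 %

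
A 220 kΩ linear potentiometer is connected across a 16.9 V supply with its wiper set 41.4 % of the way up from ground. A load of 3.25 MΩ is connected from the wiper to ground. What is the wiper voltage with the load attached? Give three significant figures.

V ≈ 6.88 V

The wiper splits the pot into (1−α)R = 128.9 kΩ above and αR = 91.08 kΩ below.
Lower section ‖ load = 88.60 kΩ.
V_wiper = 16.9 × 88.60/(128.9 + 88.60) = 6.88 V.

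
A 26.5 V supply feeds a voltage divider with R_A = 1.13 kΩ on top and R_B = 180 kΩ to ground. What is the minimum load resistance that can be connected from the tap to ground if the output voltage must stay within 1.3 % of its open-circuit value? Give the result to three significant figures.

R_L(min) ≈ 85.3 kΩ

Output resistance R_th = R_A‖R_B = (1.13 × 180)/181.1 = 1.123 kΩ.
The fractional drop is R_th/(R_th + R_L); requiring this ≤ 0.0130 gives R_L ≥ R_th(1/0.0130 − 1) = 1.123 × 75.92 = 85.3 kΩ.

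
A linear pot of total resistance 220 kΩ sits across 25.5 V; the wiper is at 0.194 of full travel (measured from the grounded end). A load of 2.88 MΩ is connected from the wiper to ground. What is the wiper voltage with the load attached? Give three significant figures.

The wiper splits the pot into (1−α)R = 177.3 kΩ above and αR = 42.68 kΩ below.
Lower section ‖ load = 42.06 kΩ.
V_wiper = 25.5 × 42.06/(177.3 + 42.06) = 4.89 V.

V ≈ 4.89 V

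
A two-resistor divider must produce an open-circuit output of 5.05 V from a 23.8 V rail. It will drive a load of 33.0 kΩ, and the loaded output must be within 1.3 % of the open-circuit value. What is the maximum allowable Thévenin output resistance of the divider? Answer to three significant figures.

R_th ≤ 435 Ω

Loading drop = R_th/(R_th + R_L) ≤ 0.0130, so R_th ≤ R_L · ε/(1−ε) = 33.0 kΩ × 0.0130/0.9870 = 435 Ω.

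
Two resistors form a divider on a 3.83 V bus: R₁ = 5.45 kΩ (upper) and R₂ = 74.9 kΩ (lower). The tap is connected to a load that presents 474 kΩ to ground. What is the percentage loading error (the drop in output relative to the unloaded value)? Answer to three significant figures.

The divider's output (Thévenin) resistance is R₁‖R₂ = 5.080 kΩ.
Fractional drop under load = R_th/(R_th + R_L) = 5.080 / (5.080 + 474) = 0.01060.
So the output falls by 1.06 %.

1.06 %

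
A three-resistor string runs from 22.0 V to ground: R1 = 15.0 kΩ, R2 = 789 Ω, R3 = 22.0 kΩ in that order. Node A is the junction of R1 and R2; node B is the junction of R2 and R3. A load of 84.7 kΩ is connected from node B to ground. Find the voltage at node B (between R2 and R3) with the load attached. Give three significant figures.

V ≈ 11.6 V

At node B, R3 is in parallel with the load: R3‖R_L = 17460 Ω.
Below node A the resistance is R2 + (R3‖R_L) = 18250 Ω, so V_A = 22.0 × 18250/33250 = 12.08 V.
Then V_B = V_A × (R3‖R_L)/(R2 + R3‖R_L) = 12.08 × 17460/18250 = 11.6 V.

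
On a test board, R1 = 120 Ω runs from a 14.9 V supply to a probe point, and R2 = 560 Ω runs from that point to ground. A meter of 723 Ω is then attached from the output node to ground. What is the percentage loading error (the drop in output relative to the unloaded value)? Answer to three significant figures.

Unloaded V = 14.9 × 560/680.0 = 12.271 V.
Loaded: R2‖R_L = 315.6 Ω, giving V = 14.9 × 315.6/435.6 = 10.795 V.
Drop = (12.271 − 10.795) / 12.271 = 12.0 %.

12.0 %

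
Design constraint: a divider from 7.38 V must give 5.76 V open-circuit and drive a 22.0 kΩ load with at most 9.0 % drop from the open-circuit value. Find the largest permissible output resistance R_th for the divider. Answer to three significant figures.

Loading drop = R_th/(R_th + R_L) ≤ 0.0900, so R_th ≤ R_L · ε/(1−ε) = 22.0 kΩ × 0.0900/0.9100 = 2.18 kΩ.

R_th ≤ 2.18 kΩ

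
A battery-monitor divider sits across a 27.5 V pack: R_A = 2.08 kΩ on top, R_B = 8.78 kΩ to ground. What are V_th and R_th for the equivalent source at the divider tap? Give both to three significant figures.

V_th is the open-circuit tap voltage: 27.5 × 8.78/(2.08 + 8.78) = 22.2 V.
With the supply zeroed, R_A and R_B appear in parallel from the tap: R_th = R_A‖R_B = (2.08 × 8.78)/10.86 = 1.68 kΩ.

V_th = 22.2 V, R_th = 1.68 kΩ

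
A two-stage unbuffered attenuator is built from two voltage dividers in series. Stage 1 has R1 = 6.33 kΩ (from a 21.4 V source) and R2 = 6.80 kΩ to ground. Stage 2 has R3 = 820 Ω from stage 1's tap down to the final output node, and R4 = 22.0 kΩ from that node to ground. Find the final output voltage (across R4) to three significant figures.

V_out ≈ 9.34 V

Stage 2 presents R3+R4 = 22820 Ω as a load on stage 1's tap.
Stage 1's lower leg becomes R2‖(R3+R4) = 5239 Ω, so V_mid = 21.4 × 5239/11570 = 9.691 V.
Stage 2 is itself unloaded: V_out = V_mid × R4/(R3+R4) = 9.691 × 22000/22820 = 9.34 V.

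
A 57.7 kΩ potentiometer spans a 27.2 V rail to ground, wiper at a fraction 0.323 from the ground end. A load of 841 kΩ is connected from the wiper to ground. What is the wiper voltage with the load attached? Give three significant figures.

The wiper splits the pot into (1−α)R = 39.06 kΩ above and αR = 18.64 kΩ below.
Lower section ‖ load = 18.23 kΩ.
V_wiper = 27.2 × 18.23/(39.06 + 18.23) = 8.66 V.

V ≈ 8.66 V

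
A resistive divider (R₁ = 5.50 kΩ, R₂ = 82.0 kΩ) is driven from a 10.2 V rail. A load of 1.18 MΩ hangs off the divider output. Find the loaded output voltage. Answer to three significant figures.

The load sits in parallel with R₂: R₂‖R_L = (82.0 × 1180) / (82.0 + 1180) = 76.67 kΩ.
V_out = 10.2 × 76.67 / (5.50 + 76.67) = 10.2 × 76.67/82.17 = 9.52 V.
(Unloaded it would have been 9.56 V.)

V_out ≈ 9.52 V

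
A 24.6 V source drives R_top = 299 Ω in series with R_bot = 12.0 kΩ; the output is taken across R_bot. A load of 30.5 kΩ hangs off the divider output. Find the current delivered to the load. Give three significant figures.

I_L ≈ 0.779 mA

R_bot‖R_L = 8612 Ω; V_out = 24.6 × 8612/8911 = 23.77 V.
I_L = V_out / R_L = 23.77 / 30.5 kΩ = 0.779 mA.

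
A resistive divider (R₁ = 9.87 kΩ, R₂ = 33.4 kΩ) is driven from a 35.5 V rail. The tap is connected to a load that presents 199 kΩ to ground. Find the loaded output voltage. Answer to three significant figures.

The load sits in parallel with R₂: R₂‖R_L = (33.4 × 199) / (33.4 + 199) = 28.60 kΩ.
V_out = 35.5 × 28.60 / (9.87 + 28.60) = 35.5 × 28.60/38.47 = 26.4 V.

V_out ≈ 26.4 V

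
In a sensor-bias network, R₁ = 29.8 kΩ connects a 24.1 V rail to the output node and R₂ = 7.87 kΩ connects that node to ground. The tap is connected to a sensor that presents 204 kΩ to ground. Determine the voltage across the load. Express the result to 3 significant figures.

The load sits in parallel with R₂: R₂‖R_L = (7.87 × 204) / (7.87 + 204) = 7.578 kΩ.
V_out = 24.1 × 7.578 / (29.8 + 7.578) = 24.1 × 7.578/37.38 = 4.89 V.

V_out ≈ 4.89 V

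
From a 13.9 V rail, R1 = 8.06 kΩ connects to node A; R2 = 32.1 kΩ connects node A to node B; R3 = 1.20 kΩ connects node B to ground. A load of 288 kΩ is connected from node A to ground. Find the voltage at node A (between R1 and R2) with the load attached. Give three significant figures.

Below node A the series string R2+R3 = 33.30 kΩ sits in parallel with the 288 kΩ load: 29.85 kΩ.
V_A = 13.9 × 29.85/(8.06 + 29.85) = 10.9 V.

V ≈ 10.9 V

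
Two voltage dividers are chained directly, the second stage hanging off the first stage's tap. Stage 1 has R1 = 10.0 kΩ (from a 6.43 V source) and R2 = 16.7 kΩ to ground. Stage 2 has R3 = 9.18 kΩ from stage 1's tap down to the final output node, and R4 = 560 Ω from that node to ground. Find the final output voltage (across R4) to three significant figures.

Stage 2 presents R3+R4 = 9740 Ω as a load on stage 1's tap.
Stage 1's lower leg becomes R2‖(R3+R4) = 6152 Ω, so V_mid = 6.43 × 6152/16150 = 2.449 V.
Stage 2 is itself unloaded: V_out = V_mid × R4/(R3+R4) = 2.449 × 560/9740 = 0.141 V.

V_out ≈ 0.141 V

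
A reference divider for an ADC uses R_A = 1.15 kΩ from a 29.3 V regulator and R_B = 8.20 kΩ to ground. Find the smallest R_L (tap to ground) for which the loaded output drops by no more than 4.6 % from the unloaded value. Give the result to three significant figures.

Output resistance R_th = R_A‖R_B = (1.15 × 8.20)/9.350 = 1.009 kΩ.
The fractional drop is R_th/(R_th + R_L); requiring this ≤ 0.0460 gives R_L ≥ R_th(1/0.0460 − 1) = 1.009 × 20.74 = 20.9 kΩ.

R_L(min) ≈ 20.9 kΩ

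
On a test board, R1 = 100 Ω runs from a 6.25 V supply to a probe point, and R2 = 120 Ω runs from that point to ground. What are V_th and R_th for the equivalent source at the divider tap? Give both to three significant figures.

V_th is the open-circuit tap voltage: 6.25 × 120/(100 + 120) = 3.41 V.
With the supply zeroed, R1 and R2 appear in parallel from the tap: R_th = R1‖R2 = (100 × 120)/220.0 = 54.5 Ω.

V_th = 3.41 V, R_th = 54.5 Ω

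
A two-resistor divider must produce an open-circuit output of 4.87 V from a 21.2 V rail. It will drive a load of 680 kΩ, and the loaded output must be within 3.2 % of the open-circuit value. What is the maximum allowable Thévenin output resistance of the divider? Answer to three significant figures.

R_th ≤ 22.5 kΩ

Loading drop = R_th/(R_th + R_L) ≤ 0.0320, so R_th ≤ R_L · ε/(1−ε) = 680 kΩ × 0.0320/0.9680 = 22.5 kΩ.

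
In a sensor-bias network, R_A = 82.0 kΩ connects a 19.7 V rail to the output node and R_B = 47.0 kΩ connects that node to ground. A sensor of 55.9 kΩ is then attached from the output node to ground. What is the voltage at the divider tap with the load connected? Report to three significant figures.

The load sits in parallel with R_B: R_B‖R_L = (47.0 × 55.9) / (47.0 + 55.9) = 25.53 kΩ.
V_out = 19.7 × 25.53 / (82.0 + 25.53) = 19.7 × 25.53/107.5 = 4.68 V.
(Unloaded it would have been 7.18 V.)

V_out ≈ 4.68 V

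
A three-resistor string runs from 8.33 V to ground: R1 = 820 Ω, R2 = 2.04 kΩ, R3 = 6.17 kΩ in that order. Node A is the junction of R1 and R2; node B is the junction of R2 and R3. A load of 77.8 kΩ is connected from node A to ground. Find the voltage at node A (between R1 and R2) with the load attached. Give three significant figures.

V ≈ 7.50 V

Below node A the series string R2+R3 = 8210 Ω sits in parallel with the 77800 Ω load: 7426 Ω.
V_A = 8.33 × 7426/(820 + 7426) = 7.50 V.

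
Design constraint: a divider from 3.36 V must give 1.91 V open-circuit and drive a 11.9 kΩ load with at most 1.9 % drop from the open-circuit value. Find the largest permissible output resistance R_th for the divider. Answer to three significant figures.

Loading drop = R_th/(R_th + R_L) ≤ 0.0190, so R_th ≤ R_L · ε/(1−ε) = 11.9 kΩ × 0.0190/0.9810 = 230 Ω.

R_th ≤ 230 Ω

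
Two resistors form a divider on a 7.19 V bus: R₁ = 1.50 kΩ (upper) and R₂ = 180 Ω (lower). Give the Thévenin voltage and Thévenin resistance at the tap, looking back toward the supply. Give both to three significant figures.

V_th is the open-circuit tap voltage: 7.19 × 180/(1500 + 180) = 0.770 V.
With the supply zeroed, R₁ and R₂ appear in parallel from the tap: R_th = R₁‖R₂ = (1500 × 180)/1680 = 161 Ω.

V_th = 0.770 V, R_th = 161 Ω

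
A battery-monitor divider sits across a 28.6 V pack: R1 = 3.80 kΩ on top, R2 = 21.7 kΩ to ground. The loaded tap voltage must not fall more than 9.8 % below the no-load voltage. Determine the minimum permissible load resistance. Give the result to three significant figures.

R_L(min) ≈ 29.8 kΩ

Output resistance R_th = R1‖R2 = (3.80 × 21.7)/25.50 = 3.234 kΩ.
The fractional drop is R_th/(R_th + R_L); requiring this ≤ 0.0980 gives R_L ≥ R_th(1/0.0980 − 1) = 3.234 × 9.204 = 29.8 kΩ.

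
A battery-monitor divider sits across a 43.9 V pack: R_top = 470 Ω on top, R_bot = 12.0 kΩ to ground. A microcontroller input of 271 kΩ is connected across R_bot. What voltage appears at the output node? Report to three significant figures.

The load sits in parallel with R_bot: R_bot‖R_L = (12000 × 271000) / (12000 + 271000) = 11490 Ω.
V_out = 43.9 × 11490 / (470 + 11490) = 43.9 × 11490/11960 = 42.2 V.

V_out ≈ 42.2 V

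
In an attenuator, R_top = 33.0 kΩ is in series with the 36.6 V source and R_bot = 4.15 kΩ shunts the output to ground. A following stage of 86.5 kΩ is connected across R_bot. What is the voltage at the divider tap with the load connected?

V_out ≈ 3.92 V

The load sits in parallel with R_bot: R_bot‖R_L = (4.15 × 86.5) / (4.15 + 86.5) = 3.960 kΩ.
V_out = 36.6 × 3.960 / (33.0 + 3.960) = 36.6 × 3.960/36.96 = 3.92 V.
(Unloaded it would have been 4.09 V.)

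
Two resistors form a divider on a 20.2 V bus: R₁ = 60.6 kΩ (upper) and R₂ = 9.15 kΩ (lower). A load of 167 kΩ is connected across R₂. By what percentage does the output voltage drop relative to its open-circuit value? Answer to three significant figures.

The divider's output (Thévenin) resistance is R₁‖R₂ = 7.950 kΩ.
Fractional drop under load = R_th/(R_th + R_L) = 7.950 / (7.950 + 167) = 0.04544.
So the output falls by 4.54 %.

4.54 %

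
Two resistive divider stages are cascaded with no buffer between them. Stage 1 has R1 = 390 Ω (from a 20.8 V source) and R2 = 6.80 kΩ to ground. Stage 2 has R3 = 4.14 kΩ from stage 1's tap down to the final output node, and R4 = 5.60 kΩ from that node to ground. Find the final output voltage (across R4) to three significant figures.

Stage 2 presents R3+R4 = 9740 Ω as a load on stage 1's tap.
Stage 1's lower leg becomes R2‖(R3+R4) = 4004 Ω, so V_mid = 20.8 × 4004/4394 = 18.95 V.
Stage 2 is itself unloaded: V_out = V_mid × R4/(R3+R4) = 18.95 × 5600/9740 = 10.9 V.

V_out ≈ 10.9 V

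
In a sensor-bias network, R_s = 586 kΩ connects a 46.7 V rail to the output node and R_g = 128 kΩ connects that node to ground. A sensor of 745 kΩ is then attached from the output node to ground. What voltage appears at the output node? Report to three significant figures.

The load sits in parallel with R_g: R_g‖R_L = (128 × 745) / (128 + 745) = 109.2 kΩ.
V_out = 46.7 × 109.2 / (586 + 109.2) = 46.7 × 109.2/695.2 = 7.34 V.
(Unloaded it would have been 8.37 V.)

V_out ≈ 7.34 V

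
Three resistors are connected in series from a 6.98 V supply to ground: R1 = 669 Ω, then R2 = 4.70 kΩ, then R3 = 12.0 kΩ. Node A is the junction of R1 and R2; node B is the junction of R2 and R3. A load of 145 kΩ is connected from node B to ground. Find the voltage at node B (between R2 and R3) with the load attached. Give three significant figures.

V ≈ 4.70 V

At node B, R3 is in parallel with the load: R3‖R_L = 11080 Ω.
Below node A the resistance is R2 + (R3‖R_L) = 15780 Ω, so V_A = 6.98 × 15780/16450 = 6.696 V.
Then V_B = V_A × (R3‖R_L)/(R2 + R3‖R_L) = 6.696 × 11080/15780 = 4.70 V.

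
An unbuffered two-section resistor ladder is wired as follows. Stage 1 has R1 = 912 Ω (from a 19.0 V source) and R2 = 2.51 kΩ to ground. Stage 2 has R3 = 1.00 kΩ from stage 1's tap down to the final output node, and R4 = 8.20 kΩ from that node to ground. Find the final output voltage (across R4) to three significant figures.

V_out ≈ 11.6 V

Stage 2 presents R3+R4 = 9200 Ω as a load on stage 1's tap.
Stage 1's lower leg becomes R2‖(R3+R4) = 1972 Ω, so V_mid = 19.0 × 1972/2884 = 12.99 V.
Stage 2 is itself unloaded: V_out = V_mid × R4/(R3+R4) = 12.99 × 8200/9200 = 11.6 V.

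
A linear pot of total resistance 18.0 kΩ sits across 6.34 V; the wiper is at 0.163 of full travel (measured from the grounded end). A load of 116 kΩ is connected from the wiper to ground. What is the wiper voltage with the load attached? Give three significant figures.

The wiper splits the pot into (1−α)R = 15.07 kΩ above and αR = 2.934 kΩ below.
Lower section ‖ load = 2.862 kΩ.
V_wiper = 6.34 × 2.862/(15.07 + 2.862) = 1.01 V.

V ≈ 1.01 V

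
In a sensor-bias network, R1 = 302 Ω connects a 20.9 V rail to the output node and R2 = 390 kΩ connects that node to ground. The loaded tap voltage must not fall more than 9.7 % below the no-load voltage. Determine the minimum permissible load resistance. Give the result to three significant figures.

R_L(min) ≈ 2.81 kΩ

Output resistance R_th = R1‖R2 = (302 × 390000)/390300 = 301.8 Ω.
The fractional drop is R_th/(R_th + R_L); requiring this ≤ 0.0970 gives R_L ≥ R_th(1/0.0970 − 1) = 301.8 × 9.309 = 2.81 kΩ.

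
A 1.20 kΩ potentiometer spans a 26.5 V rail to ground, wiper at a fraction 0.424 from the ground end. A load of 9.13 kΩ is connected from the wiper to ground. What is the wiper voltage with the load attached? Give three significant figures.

The wiper splits the pot into (1−α)R = 691.2 Ω above and αR = 508.8 Ω below.
Lower section ‖ load = 481.9 Ω.
V_wiper = 26.5 × 481.9/(691.2 + 481.9) = 10.9 V.

V ≈ 10.9 V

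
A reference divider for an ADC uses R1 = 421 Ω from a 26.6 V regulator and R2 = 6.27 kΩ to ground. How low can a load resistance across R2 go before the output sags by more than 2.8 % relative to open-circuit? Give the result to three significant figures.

Output resistance R_th = R1‖R2 = (421 × 6270)/6691 = 394.5 Ω.
The fractional drop is R_th/(R_th + R_L); requiring this ≤ 0.0280 gives R_L ≥ R_th(1/0.0280 − 1) = 394.5 × 34.71 = 13.7 kΩ.

R_L(min) ≈ 13.7 kΩ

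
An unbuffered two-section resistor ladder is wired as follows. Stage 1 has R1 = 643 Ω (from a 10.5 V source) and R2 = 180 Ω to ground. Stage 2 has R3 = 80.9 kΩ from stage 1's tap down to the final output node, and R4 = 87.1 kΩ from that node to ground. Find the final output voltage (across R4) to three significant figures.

Stage 2 presents R3+R4 = 168000 Ω as a load on stage 1's tap.
Stage 1's lower leg becomes R2‖(R3+R4) = 179.8 Ω, so V_mid = 10.5 × 179.8/822.8 = 2.295 V.
Stage 2 is itself unloaded: V_out = V_mid × R4/(R3+R4) = 2.295 × 87100/168000 = 1.19 V.

V_out ≈ 1.19 V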